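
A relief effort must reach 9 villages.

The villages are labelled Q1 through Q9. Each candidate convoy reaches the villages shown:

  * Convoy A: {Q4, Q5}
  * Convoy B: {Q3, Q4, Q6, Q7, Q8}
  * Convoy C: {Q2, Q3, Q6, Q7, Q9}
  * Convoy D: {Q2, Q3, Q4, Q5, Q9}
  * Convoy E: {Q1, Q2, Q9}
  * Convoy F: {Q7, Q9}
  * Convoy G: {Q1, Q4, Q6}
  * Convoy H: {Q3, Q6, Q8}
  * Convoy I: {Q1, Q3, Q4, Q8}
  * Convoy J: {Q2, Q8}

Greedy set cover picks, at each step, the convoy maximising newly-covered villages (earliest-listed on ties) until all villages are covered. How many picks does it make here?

3

Greedy: pick B (covers 5 new) → pick D (covers 3 new) → pick E (covers 1 new). Total picks: 3.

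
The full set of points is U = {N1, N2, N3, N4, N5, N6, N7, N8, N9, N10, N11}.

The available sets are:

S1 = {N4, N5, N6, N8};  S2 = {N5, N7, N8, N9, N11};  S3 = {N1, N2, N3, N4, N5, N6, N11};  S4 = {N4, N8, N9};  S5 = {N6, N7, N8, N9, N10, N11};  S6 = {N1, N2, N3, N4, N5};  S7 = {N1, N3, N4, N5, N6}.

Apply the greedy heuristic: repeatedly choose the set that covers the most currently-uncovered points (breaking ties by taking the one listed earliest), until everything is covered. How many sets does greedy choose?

Greedy: pick S3 (covers 7 new) → pick S5 (covers 4 new). Total picks: 2.

2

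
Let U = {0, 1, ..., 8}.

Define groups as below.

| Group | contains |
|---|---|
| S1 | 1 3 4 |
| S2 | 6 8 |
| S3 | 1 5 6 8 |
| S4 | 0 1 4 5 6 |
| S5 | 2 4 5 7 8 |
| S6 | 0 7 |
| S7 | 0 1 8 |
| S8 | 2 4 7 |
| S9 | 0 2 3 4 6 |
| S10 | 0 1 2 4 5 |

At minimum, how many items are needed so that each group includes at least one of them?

The 3 items {0, 4, 8} hit every group.
The groups S1, S2, S6 are pairwise disjoint, so any hitting set needs a separate item for each — at least 3. Hence 3 is optimal.

3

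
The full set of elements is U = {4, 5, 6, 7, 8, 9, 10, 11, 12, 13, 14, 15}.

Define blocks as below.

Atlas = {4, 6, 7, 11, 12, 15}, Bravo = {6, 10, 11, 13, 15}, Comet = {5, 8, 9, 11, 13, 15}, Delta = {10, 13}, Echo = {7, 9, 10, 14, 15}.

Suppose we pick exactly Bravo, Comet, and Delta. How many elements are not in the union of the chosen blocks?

Union of Bravo, Comet, Delta = {5, 6, 8, 9, 10, 11, 13, 15}.
Not covered: 4, 7, 12, 14 — 4 elements.

4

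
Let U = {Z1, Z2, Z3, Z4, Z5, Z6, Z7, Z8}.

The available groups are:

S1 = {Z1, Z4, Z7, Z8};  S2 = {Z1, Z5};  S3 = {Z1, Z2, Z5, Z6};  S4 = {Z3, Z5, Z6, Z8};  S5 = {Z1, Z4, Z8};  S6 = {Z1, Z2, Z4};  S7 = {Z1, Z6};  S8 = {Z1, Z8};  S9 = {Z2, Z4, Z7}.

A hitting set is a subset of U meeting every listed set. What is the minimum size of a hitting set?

The 3 elements {Z1, Z4, Z5} hit every group.
No choice of 2 elements meets every group, so 3 is the minimum.

3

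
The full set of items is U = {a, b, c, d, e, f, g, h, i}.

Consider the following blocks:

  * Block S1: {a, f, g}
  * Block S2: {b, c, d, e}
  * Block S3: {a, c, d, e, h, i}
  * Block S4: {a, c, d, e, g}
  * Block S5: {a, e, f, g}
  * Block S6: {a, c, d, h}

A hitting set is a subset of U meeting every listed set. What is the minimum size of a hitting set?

The 2 items {d, g} hit every block.
The blocks S1, S2 are pairwise disjoint, so any hitting set needs a separate item for each — at least 2. Hence 2 is optimal.

2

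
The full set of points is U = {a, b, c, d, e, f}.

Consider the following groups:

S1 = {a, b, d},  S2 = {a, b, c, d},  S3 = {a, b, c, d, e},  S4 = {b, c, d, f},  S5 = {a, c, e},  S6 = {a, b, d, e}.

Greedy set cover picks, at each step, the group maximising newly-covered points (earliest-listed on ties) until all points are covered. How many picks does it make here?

2

Greedy: pick S3 (covers 5 new) → pick S4 (covers 1 new). Total picks: 2.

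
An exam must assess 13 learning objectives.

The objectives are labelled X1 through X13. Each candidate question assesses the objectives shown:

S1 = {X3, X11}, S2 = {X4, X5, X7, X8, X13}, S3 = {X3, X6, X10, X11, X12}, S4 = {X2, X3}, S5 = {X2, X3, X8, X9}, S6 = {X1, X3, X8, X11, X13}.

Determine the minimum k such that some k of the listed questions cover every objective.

S2 and S3 and S5 and S6 together: S2 ∪ S3 ∪ S5 ∪ S6 = {X1, X2, X3, X4, X5, X6, X7, X8, X9, X10, X11, X12, X13} — every objective is covered.
Only S6 contains X1, so S6 is forced; the remaining 8 objectives need at least 3 more questions (each remaining question adds at most 3) — so at least 4 questions are needed, and 4 is optimal.

4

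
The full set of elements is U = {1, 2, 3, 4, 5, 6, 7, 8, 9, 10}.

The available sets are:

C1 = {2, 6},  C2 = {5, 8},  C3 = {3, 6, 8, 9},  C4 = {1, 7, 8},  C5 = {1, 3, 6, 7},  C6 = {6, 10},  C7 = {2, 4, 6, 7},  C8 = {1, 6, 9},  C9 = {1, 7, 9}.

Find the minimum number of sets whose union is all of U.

5

C2 and C3 and C4 and C6 and C7 together: C2 ∪ C3 ∪ C4 ∪ C6 ∪ C7 = {1, 2, 3, 4, 5, 6, 7, 8, 9, 10} — every element is covered.
No 4 of the 9 sets cover everything (all 126 combinations miss at least one element), so 5 is optimal.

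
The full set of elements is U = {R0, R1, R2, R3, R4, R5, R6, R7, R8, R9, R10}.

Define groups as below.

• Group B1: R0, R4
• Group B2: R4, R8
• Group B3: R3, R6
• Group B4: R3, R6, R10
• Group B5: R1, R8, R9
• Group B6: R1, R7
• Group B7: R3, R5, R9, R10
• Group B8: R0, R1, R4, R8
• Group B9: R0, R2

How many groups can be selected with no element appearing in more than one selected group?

B2, B6, B7, B9 are pairwise disjoint (B2={R4,R8}; B6={R1,R7}; B7={R3,R5,R9,R10}; B9={R0,R2}).
Every remaining group overlaps one of these, and no 5 of the listed groups are pairwise disjoint, so 4 is the maximum.

4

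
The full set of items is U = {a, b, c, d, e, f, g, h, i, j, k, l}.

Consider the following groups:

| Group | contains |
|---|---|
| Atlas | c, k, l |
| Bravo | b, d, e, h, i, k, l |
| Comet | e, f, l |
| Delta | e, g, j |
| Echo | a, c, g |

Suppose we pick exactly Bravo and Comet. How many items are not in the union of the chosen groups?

4

Union of Bravo, Comet = {b, d, e, f, h, i, k, l}.
Not covered: a, c, g, j — 4 items.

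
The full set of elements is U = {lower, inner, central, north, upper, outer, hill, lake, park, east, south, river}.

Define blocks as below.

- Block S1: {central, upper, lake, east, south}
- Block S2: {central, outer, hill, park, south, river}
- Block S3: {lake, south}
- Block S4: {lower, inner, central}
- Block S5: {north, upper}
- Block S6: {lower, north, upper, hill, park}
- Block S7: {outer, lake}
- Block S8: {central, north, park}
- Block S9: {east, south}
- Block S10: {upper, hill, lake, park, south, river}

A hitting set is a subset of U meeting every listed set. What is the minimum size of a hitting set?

4

H = {central, upper, outer, south} meets every block (each contains at least one member of H), and |H| = 4.
The blocks S4, S5, S7, S9 are pairwise disjoint, so any hitting set needs a separate element for each — at least 4. Hence 4 is optimal.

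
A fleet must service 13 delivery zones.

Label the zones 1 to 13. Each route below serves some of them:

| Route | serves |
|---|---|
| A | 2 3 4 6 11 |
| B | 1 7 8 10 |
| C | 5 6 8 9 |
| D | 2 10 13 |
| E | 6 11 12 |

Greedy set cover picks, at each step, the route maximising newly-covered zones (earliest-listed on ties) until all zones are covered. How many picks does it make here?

5

Greedy: pick A (covers 5 new) → pick B (covers 4 new) → pick C (covers 2 new) → pick D (covers 1 new) → pick E (covers 1 new). Total picks: 5.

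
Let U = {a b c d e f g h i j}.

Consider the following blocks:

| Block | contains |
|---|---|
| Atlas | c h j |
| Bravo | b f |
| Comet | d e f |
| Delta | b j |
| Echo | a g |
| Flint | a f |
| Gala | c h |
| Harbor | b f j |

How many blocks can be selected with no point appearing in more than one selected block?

4

Comet, Delta, Echo, Gala are pairwise disjoint (Comet={d,e,f}; Delta={b,j}; Echo={a,g}; Gala={c,h}).
Every remaining block overlaps one of these, and no 5 of the listed blocks are pairwise disjoint, so 4 is the maximum.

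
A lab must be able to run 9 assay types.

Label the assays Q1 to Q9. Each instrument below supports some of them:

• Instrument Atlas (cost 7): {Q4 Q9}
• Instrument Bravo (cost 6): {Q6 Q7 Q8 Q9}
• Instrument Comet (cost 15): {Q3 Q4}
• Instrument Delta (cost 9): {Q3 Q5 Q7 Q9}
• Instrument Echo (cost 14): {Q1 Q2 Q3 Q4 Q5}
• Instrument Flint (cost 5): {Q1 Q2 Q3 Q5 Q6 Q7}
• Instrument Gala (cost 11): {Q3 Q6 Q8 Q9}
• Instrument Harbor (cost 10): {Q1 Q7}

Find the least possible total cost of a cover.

Atlas, Bravo, Flint together cover every assay (Atlas ∪ Bravo ∪ Flint = {Q1, Q2, Q3, Q4, Q5, Q6, Q7, Q8, Q9}); total cost 7 + 6 + 5 = 18.
No covering selection has total cost below 18.

18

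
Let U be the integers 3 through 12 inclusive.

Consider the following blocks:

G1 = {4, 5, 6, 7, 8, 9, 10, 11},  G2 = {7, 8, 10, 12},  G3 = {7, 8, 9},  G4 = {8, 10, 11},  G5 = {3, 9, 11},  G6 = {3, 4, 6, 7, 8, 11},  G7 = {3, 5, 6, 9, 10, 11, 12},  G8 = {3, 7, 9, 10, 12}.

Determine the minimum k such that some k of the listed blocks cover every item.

G1 and G8 together: G1 ∪ G8 = {3, 4, 5, 6, 7, 8, 9, 10, 11, 12} — every item is covered.
No single block has all 10 items (the largest, G1, has 8), so 2 is optimal.

2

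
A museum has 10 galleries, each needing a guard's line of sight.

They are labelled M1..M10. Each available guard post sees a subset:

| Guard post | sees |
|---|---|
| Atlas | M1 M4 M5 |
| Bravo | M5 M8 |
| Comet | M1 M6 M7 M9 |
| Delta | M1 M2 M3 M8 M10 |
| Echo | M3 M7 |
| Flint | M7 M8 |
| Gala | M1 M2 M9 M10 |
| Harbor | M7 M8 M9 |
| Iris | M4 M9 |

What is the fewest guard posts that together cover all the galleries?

Atlas and Comet and Delta together: Atlas ∪ Comet ∪ Delta = {M1, M2, M3, M4, M5, M6, M7, M8, M9, M10} — every gallery is covered.
Only Comet contains M6, so Comet is forced; the remaining 6 galleries need at least 2 more guard posts (each remaining guard post adds at most 4) — so at least 3 guard posts are needed, and 3 is optimal.

3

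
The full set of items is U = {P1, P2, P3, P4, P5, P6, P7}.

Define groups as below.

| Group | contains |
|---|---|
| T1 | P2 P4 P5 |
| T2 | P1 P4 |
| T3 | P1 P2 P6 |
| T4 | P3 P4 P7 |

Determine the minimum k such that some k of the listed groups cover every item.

3

T1, T3, and T4 cover everything between them: the union {P1, P2, P3, P4, P5, P6, P7} is all of U.
Each group has at most 3 items, and 2·3 = 6 < 7 — so at least 3 groups are needed, and 3 is optimal.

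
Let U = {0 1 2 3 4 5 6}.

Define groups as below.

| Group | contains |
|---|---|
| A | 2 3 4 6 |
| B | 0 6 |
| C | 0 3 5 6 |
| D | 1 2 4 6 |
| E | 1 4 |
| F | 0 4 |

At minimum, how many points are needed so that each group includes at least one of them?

H = {4, 6} meets every group (each contains at least one member of H), and |H| = 2.
The groups B, E are pairwise disjoint, so any hitting set needs a separate point for each — at least 2. Hence 2 is optimal.

2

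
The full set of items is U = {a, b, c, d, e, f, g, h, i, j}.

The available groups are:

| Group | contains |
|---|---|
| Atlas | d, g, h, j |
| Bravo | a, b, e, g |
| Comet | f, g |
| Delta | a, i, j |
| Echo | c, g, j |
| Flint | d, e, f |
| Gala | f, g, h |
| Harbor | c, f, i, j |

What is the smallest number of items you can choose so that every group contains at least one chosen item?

The 3 items {b, f, j} hit every group.
No choice of 2 items meets every group, so 3 is the minimum.

3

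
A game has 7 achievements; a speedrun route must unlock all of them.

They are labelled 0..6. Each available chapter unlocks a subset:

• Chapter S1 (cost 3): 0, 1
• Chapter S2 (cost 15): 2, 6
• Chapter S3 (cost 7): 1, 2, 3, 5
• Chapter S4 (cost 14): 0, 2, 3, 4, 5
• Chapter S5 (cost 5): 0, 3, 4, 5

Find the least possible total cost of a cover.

S1, S2, S5 together cover every achievement (S1 ∪ S2 ∪ S5 = {0, 1, 2, 3, 4, 5, 6}); total cost 3 + 15 + 5 = 23.
The greedy pick S5, S1, S3, S2 costs 30; no covering selection beats 23.

23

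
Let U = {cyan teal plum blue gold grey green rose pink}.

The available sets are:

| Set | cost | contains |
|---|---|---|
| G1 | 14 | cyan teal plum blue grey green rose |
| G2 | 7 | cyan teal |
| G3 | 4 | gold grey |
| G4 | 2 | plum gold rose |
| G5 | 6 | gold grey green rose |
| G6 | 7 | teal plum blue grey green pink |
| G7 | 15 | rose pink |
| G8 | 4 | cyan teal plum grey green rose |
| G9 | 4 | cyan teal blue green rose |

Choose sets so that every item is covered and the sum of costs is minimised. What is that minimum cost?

13

G4, G6, G8 together cover every item (G4 ∪ G6 ∪ G8 = {cyan, teal, plum, blue, gold, grey, green, rose, pink}); total cost 2 + 7 + 4 = 13.
No covering selection has total cost below 13.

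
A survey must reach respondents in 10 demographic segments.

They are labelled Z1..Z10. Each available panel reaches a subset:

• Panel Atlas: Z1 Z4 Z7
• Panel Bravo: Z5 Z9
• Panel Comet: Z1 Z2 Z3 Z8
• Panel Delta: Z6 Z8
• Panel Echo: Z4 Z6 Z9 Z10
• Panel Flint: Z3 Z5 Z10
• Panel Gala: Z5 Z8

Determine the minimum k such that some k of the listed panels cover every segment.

Take {Atlas, Comet, Echo, Flint}. Their union is {Z1, Z2, Z3, Z4, Z5, Z6, Z7, Z8, Z9, Z10}, which is all 10 segments.
Only Atlas contains Z7, so Atlas is forced; the remaining 7 segments need at least 3 more panels (each remaining panel adds at most 3) — so at least 4 panels are needed, and 4 is optimal.

4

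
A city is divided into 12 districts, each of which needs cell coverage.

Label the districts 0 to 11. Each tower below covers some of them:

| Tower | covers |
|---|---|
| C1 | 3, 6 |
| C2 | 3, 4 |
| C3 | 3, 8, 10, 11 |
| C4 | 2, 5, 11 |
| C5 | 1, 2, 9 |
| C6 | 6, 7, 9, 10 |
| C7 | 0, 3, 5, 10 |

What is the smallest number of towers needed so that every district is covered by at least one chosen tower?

Take {C2, C3, C5, C6, C7}. Their union is {0, 1, 2, 3, 4, 5, 6, 7, 8, 9, 10, 11}, which is all 12 districts.
No 4 of the 7 towers cover everything (all 35 combinations miss at least one district), so 5 is optimal.

5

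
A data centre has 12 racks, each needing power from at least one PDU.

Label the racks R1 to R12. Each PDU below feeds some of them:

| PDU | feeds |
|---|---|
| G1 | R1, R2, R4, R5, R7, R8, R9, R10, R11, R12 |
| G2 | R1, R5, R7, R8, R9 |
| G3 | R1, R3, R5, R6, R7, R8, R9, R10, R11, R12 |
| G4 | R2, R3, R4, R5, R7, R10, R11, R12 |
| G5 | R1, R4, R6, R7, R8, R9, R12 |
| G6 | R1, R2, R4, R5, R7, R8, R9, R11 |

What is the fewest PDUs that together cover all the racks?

G4 and G5 together: G4 ∪ G5 = {R1, R2, R3, R4, R5, R6, R7, R8, R9, R10, R11, R12} — every rack is covered.
No single PDU has all 12 racks (the largest, G1, has 10), so 2 is optimal.

2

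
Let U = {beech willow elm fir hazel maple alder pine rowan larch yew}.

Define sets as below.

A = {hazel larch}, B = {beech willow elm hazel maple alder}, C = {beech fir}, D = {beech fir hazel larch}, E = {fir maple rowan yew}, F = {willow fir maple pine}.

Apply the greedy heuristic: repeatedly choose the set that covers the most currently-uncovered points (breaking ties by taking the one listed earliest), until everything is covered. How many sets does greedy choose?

Greedy: pick B (covers 6 new) → pick E (covers 3 new) → pick A (covers 1 new) → pick F (covers 1 new). Total picks: 4.

4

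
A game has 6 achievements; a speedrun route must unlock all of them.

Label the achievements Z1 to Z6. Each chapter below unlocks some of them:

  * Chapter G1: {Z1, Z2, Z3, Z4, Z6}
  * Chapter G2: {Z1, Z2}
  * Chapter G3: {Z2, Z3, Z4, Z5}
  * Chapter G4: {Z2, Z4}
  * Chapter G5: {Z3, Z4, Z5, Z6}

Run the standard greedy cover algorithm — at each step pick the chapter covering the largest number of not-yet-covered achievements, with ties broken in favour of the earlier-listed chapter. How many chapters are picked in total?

Greedy: pick G1 (covers 5 new) → pick G3 (covers 1 new). Total picks: 2.

2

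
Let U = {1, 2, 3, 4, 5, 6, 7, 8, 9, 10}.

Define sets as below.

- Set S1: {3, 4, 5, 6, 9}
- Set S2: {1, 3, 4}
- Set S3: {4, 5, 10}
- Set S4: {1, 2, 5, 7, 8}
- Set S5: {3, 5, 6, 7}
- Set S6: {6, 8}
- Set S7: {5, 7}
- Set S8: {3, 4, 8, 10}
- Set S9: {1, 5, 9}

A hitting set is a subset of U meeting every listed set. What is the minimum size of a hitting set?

The 3 elements {3, 5, 6} hit every set.
The sets S2, S6, S7 are pairwise disjoint, so any hitting set needs a separate element for each — at least 3. Hence 3 is optimal.

3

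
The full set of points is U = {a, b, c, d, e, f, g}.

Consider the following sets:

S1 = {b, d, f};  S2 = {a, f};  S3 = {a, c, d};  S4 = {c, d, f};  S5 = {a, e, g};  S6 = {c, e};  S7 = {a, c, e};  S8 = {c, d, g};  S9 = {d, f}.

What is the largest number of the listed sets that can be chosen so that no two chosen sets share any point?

S7, S9 are pairwise disjoint (S7={a,c,e}; S9={d,f}).
Every remaining set overlaps one of these, and no 3 of the listed sets are pairwise disjoint, so 2 is the maximum.

2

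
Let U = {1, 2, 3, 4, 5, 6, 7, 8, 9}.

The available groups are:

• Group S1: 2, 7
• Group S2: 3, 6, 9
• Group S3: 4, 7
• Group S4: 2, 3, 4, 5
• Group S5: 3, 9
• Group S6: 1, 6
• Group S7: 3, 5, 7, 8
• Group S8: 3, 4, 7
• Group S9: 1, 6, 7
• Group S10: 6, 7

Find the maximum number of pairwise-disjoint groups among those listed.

S3, S5, S6 are pairwise disjoint (S3={4,7}; S5={3,9}; S6={1,6}).
Every remaining group overlaps one of these, and no 4 of the listed groups are pairwise disjoint, so 3 is the maximum.

3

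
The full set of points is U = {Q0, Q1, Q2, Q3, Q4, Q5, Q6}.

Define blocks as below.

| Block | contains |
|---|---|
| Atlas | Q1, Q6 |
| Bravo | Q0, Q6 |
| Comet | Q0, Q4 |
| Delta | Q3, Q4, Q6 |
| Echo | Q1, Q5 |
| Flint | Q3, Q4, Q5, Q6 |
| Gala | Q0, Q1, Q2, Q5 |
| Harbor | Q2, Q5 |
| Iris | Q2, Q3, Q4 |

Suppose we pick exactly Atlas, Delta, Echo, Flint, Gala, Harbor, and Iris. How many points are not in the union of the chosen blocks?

Union of Atlas, Delta, Echo, Flint, Gala, Harbor, Iris = {Q0, Q1, Q2, Q3, Q4, Q5, Q6} — that's every point, so 0 are uncovered.

0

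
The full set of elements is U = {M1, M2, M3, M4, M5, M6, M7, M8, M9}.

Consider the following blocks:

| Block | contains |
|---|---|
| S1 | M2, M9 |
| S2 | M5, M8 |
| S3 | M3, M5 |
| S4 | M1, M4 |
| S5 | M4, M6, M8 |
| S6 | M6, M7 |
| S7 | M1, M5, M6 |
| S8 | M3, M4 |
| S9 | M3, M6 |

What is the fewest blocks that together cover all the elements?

5

S1 and S3 and S4 and S5 and S6 together: S1 ∪ S3 ∪ S4 ∪ S5 ∪ S6 = {M1, M2, M3, M4, M5, M6, M7, M8, M9} — every element is covered.
Only S6 contains M7, so S6 is forced; the remaining 7 elements need at least 4 more blocks (each remaining block adds at most 2) — so at least 5 blocks are needed, and 5 is optimal.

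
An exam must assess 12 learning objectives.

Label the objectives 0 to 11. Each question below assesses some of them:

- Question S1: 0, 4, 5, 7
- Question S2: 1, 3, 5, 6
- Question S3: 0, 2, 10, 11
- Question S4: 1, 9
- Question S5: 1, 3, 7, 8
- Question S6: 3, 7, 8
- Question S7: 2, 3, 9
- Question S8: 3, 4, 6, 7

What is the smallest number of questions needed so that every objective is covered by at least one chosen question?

5

Take {S2, S3, S6, S7, S8}. Their union is {0, 1, 2, 3, 4, 5, 6, 7, 8, 9, 10, 11}, which is all 12 objectives.
No 4 of the 8 questions cover everything (all 70 combinations miss at least one objective), so 5 is optimal.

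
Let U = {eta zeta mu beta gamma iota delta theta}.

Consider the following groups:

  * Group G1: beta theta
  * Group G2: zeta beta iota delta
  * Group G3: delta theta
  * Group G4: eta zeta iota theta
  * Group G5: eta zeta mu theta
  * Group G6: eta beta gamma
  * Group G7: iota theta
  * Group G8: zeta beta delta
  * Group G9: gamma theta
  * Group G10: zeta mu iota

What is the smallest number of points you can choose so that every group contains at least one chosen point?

The 3 points {eta, zeta, theta} hit every group.
The groups G3, G6, G10 are pairwise disjoint, so any hitting set needs a separate point for each — at least 3. Hence 3 is optimal.

3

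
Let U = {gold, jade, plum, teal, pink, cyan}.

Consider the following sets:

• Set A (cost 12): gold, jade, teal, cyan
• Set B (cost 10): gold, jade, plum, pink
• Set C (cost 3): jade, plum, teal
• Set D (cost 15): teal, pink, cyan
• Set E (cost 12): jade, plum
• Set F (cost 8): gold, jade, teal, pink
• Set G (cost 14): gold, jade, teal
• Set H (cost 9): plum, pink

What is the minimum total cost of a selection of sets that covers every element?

21

A, H together cover every element (A ∪ H = {gold, jade, plum, teal, pink, cyan}); total cost 12 + 9 = 21.
The greedy pick C, F, A costs 23; no covering selection beats 21.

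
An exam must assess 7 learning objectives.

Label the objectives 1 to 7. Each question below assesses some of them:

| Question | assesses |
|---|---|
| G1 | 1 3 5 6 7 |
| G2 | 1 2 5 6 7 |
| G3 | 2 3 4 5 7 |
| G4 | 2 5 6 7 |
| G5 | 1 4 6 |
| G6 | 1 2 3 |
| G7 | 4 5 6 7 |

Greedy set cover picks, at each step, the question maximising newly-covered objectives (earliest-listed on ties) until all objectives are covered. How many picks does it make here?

2

Greedy: pick G1 (covers 5 new) → pick G3 (covers 2 new). Total picks: 2.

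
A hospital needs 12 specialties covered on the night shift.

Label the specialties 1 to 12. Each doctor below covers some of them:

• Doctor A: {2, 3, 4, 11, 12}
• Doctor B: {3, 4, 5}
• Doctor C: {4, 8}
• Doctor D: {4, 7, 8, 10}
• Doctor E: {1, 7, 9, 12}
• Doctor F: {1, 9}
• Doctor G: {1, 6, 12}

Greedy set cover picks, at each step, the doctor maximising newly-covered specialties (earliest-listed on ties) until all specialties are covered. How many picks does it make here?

5

Greedy: pick A (covers 5 new) → pick D (covers 3 new) → pick E (covers 2 new) → pick B (covers 1 new) → pick G (covers 1 new). Total picks: 5.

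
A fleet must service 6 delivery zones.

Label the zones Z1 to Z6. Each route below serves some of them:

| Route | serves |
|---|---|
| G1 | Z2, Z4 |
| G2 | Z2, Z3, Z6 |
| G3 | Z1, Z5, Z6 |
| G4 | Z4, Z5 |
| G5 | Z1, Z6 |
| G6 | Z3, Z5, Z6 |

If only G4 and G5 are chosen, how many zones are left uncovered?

Union of G4, G5 = {Z1, Z4, Z5, Z6}.
Not covered: Z2, Z3 — 2 zones.

2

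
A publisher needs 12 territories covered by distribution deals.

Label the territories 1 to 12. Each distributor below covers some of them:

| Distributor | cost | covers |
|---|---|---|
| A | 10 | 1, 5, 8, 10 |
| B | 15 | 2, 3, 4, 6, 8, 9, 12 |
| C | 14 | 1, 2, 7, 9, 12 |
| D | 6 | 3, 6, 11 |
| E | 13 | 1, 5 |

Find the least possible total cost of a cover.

45

A, B, C, D together cover every territory (A ∪ B ∪ C ∪ D = {1, 2, 3, 4, 5, 6, 7, 8, 9, 10, 11, 12}); total cost 10 + 15 + 14 + 6 = 45.
No covering selection has total cost below 45.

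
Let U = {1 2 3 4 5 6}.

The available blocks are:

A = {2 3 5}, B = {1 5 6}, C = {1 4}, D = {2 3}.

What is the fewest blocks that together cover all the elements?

A and B and C together: A ∪ B ∪ C = {1, 2, 3, 4, 5, 6} — every element is covered.
Only C contains 4, so C is forced; the remaining 4 elements need at least 2 more blocks (each remaining block adds at most 3) — so at least 3 blocks are needed, and 3 is optimal.

3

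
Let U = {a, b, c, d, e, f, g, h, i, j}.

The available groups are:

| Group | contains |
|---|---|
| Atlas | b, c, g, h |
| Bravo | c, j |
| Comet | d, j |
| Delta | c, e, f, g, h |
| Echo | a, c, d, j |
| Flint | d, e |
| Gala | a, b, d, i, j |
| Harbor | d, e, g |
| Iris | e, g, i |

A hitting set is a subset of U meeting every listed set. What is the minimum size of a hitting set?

3

Take T = {c, d, e}. Each listed group contains at least one of these, so T is a hitting set of size 3.
No choice of 2 elements meets every group, so 3 is the minimum.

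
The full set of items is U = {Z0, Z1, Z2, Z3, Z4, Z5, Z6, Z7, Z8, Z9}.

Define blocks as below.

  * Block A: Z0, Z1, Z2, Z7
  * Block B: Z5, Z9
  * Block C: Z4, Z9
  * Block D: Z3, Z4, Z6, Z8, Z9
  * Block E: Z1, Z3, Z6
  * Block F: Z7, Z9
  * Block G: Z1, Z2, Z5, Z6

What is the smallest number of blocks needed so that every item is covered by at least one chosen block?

3

Take {A, D, G}. Their union is {Z0, Z1, Z2, Z3, Z4, Z5, Z6, Z7, Z8, Z9}, which is all 10 items.
Only A contains Z0, so A is forced; the remaining 6 items need at least 2 more blocks (each remaining block adds at most 5) — so at least 3 blocks are needed, and 3 is optimal.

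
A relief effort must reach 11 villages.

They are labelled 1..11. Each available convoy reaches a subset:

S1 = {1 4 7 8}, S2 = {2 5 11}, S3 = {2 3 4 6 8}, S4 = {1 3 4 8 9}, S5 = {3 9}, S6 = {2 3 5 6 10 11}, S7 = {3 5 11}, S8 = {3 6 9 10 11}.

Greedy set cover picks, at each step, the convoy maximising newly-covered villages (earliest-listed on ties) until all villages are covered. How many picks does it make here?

Greedy: pick S6 (covers 6 new) → pick S1 (covers 4 new) → pick S4 (covers 1 new). Total picks: 3.

3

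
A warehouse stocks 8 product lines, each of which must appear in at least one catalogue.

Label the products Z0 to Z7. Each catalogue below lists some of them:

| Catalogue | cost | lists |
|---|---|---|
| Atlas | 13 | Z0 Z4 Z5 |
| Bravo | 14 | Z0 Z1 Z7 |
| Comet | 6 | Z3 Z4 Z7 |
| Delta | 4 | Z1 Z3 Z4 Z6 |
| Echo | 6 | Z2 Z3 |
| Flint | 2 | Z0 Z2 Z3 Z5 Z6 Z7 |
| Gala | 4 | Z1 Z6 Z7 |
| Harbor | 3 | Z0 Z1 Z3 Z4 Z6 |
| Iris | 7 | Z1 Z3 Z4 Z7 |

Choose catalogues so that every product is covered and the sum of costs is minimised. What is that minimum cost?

5

Flint, Harbor together cover every product (Flint ∪ Harbor = {Z0, Z1, Z2, Z3, Z4, Z5, Z6, Z7}); total cost 2 + 3 = 5.
No covering selection has total cost below 5.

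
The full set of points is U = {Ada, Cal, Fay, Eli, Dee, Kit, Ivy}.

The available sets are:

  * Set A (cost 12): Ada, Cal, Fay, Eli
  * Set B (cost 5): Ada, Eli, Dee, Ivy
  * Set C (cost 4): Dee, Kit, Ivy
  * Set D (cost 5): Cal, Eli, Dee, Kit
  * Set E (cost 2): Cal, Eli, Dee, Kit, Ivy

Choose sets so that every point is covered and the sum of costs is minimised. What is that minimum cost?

A, E together cover every point (A ∪ E = {Ada, Cal, Fay, Eli, Dee, Kit, Ivy}); total cost 12 + 2 = 14.
The greedy pick E, B, A costs 19; no covering selection beats 14.

14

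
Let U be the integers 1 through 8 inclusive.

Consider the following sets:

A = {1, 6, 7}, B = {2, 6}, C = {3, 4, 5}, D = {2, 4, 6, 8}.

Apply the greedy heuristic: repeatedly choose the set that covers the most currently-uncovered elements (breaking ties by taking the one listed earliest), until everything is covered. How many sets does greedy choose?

Greedy: pick D (covers 4 new) → pick A (covers 2 new) → pick C (covers 2 new). Total picks: 3.

3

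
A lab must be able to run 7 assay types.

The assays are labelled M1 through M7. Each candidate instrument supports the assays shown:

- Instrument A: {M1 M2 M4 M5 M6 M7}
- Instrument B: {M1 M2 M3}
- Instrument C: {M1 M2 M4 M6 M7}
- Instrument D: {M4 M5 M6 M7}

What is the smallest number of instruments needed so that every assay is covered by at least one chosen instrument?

2

B and D together: B ∪ D = {M1, M2, M3, M4, M5, M6, M7} — every assay is covered.
No single instrument has all 7 assays (the largest, A, has 6), so 2 is optimal.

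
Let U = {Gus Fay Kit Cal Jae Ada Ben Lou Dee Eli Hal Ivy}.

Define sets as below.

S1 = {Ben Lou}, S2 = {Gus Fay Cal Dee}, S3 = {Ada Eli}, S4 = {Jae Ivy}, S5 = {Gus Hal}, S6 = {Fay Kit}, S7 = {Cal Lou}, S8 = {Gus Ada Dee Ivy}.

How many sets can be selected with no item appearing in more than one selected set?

5

S1, S3, S4, S5, S6 are pairwise disjoint (S1={Ben,Lou}; S3={Ada,Eli}; S4={Jae,Ivy}; S5={Gus,Hal}; S6={Fay,Kit}).
Every remaining set overlaps one of these, and no 6 of the listed sets are pairwise disjoint, so 5 is the maximum.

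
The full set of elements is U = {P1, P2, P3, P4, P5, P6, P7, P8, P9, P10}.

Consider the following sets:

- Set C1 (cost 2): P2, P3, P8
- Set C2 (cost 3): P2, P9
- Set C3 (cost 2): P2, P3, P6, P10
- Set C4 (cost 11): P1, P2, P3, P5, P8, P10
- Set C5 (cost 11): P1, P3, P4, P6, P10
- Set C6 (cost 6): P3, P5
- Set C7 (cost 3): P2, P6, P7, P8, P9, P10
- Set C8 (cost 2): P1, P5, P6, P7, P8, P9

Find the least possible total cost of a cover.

C1, C5, C8 together cover every element (C1 ∪ C5 ∪ C8 = {P1, P2, P3, P4, P5, P6, P7, P8, P9, P10}); total cost 2 + 11 + 2 = 15.
No covering selection has total cost below 15.

15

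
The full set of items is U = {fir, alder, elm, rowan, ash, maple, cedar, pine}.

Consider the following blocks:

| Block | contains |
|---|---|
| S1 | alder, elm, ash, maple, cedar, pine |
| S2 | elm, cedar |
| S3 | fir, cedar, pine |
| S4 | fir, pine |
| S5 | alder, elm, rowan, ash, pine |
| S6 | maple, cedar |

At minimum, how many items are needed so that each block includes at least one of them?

Take H = {cedar, pine}. Each listed block contains at least one of these, so H is a hitting set of size 2.
The blocks S5, S6 are pairwise disjoint, so any hitting set needs a separate item for each — at least 2. Hence 2 is optimal.

2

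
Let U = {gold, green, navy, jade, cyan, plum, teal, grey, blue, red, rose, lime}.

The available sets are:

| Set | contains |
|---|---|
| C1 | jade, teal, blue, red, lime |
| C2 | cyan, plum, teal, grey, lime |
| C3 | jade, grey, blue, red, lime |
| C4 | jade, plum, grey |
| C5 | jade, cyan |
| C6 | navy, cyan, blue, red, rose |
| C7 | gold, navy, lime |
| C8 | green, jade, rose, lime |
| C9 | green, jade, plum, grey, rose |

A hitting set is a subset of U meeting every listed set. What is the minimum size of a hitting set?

Take H = {jade, red, lime}. Each listed set contains at least one of these, so H is a hitting set of size 3.
No choice of 2 points meets every set, so 3 is the minimum.

3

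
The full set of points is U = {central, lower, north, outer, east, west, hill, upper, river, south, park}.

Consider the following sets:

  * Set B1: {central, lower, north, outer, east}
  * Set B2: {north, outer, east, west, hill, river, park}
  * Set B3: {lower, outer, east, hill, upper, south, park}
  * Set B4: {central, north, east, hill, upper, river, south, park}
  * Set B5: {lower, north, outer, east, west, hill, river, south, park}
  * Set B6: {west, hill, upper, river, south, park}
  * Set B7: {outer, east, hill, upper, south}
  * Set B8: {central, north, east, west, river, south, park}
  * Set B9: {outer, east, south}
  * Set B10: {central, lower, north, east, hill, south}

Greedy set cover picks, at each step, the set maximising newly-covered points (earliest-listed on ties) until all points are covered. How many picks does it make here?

2

Greedy: pick B5 (covers 9 new) → pick B4 (covers 2 new). Total picks: 2.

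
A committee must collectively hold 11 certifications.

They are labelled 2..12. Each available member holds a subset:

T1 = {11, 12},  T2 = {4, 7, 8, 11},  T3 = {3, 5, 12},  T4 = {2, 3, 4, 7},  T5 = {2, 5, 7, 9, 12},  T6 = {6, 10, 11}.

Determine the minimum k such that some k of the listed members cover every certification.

4

Take {T2, T3, T5, T6}. Their union is {2, 3, 4, 5, 6, 7, 8, 9, 10, 11, 12}, which is all 11 certifications.
No 3 of the 6 members cover everything (all 20 combinations miss at least one certification), so 4 is optimal.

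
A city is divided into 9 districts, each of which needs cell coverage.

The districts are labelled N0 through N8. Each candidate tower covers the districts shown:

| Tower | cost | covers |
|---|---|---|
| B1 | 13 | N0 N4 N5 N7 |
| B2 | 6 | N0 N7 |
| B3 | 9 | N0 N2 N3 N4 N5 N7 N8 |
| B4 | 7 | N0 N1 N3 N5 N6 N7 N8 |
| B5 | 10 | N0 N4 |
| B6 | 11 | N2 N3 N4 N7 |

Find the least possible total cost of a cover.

16

B3, B4 together cover every district (B3 ∪ B4 = {N0, N1, N2, N3, N4, N5, N6, N7, N8}); total cost 9 + 7 = 16.
No covering selection has total cost below 16.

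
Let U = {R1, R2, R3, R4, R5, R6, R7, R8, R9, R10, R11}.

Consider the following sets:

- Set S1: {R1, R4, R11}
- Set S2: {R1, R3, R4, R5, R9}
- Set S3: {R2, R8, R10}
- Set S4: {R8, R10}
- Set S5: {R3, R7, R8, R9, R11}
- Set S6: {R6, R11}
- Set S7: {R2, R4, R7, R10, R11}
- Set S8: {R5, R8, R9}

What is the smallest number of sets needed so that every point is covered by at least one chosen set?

S2, S3, S5, and S6 cover everything between them: the union {R1, R2, R3, R4, R5, R6, R7, R8, R9, R10, R11} is all of U.
No 3 of the 8 sets cover everything (all 56 combinations miss at least one point), so 4 is optimal.

4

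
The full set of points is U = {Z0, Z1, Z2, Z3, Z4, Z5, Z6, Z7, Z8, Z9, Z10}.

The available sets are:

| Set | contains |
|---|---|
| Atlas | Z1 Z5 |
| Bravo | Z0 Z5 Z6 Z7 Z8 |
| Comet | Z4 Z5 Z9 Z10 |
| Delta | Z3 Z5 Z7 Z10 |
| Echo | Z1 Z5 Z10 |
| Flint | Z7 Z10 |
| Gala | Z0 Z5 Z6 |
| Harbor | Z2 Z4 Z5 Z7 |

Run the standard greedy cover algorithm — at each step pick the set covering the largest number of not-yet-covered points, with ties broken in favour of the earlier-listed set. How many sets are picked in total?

Greedy: pick Bravo (covers 5 new) → pick Comet (covers 3 new) → pick Atlas (covers 1 new) → pick Delta (covers 1 new) → pick Harbor (covers 1 new). Total picks: 5.

5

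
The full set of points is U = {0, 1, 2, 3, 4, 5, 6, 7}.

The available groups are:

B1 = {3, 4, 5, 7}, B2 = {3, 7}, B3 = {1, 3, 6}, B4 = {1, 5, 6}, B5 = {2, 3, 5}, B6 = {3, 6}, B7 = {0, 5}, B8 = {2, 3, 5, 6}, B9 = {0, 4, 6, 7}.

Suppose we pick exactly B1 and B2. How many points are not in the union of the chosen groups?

4

Union of B1, B2 = {3, 4, 5, 7}.
Not covered: 0, 1, 2, 6 — 4 points.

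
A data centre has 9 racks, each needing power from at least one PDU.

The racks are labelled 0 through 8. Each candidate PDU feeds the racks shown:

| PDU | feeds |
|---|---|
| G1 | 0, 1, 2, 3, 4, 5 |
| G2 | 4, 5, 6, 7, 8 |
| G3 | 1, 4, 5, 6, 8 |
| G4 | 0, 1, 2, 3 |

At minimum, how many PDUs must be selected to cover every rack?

2

G2 and G4 together: G2 ∪ G4 = {0, 1, 2, 3, 4, 5, 6, 7, 8} — every rack is covered.
No single PDU has all 9 racks (the largest, G1, has 6), so 2 is optimal.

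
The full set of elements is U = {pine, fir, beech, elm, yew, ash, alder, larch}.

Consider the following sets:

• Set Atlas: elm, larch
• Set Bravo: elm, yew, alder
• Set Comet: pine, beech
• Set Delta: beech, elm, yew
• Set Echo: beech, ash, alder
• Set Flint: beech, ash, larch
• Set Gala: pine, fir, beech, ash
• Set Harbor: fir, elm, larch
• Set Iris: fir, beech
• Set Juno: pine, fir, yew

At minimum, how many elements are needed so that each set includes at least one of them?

3

H = {pine, beech, elm} meets every set (each contains at least one member of H), and |H| = 3.
The sets Atlas, Echo, Juno are pairwise disjoint, so any hitting set needs a separate element for each — at least 3. Hence 3 is optimal.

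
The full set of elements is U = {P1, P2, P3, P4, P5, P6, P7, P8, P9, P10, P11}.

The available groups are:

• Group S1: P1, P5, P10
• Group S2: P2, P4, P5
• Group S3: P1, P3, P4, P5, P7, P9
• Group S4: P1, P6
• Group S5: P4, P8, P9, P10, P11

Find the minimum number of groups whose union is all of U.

S2, S3, S4, and S5 cover everything between them: the union {P1, P2, P3, P4, P5, P6, P7, P8, P9, P10, P11} is all of U.
No 3 of the 5 groups cover everything (all 10 combinations miss at least one element), so 4 is optimal.

4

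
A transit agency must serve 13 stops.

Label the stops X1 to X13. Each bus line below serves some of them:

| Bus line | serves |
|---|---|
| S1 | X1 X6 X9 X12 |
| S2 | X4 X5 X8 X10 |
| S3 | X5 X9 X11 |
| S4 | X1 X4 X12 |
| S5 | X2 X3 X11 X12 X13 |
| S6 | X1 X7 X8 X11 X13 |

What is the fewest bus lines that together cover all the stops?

Take {S1, S2, S5, S6}. Their union is {X1, X2, X3, X4, X5, X6, X7, X8, X9, X10, X11, X12, X13}, which is all 13 stops.
Only S1 contains X6, so S1 is forced; the remaining 9 stops need at least 3 more bus lines (each remaining bus line adds at most 4) — so at least 4 bus lines are needed, and 4 is optimal.

4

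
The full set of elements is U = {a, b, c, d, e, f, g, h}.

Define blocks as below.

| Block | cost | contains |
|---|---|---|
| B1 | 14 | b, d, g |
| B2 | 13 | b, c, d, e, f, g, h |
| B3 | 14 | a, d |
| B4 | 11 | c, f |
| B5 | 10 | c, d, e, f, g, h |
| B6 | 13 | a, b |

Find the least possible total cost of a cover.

23

B5, B6 together cover every element (B5 ∪ B6 = {a, b, c, d, e, f, g, h}); total cost 10 + 13 = 23.
No covering selection has total cost below 23.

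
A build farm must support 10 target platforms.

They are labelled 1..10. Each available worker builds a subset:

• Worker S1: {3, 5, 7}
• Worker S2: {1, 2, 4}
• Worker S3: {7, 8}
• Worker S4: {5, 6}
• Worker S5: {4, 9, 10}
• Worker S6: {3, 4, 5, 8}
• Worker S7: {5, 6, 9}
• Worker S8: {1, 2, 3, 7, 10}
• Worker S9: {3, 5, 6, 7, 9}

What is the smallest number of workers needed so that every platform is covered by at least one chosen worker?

3

Take {S6, S7, S8}. Their union is {1, 2, 3, 4, 5, 6, 7, 8, 9, 10}, which is all 10 platforms.
No 2 of the 9 workers cover everything (all 36 combinations miss at least one platform), so 3 is optimal.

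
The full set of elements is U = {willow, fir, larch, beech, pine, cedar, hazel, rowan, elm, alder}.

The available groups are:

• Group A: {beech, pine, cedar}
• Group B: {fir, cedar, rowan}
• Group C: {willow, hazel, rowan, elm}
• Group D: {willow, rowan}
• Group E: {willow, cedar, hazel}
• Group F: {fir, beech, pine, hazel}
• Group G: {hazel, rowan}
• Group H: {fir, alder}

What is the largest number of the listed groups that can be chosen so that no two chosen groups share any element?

3

A, C, H are pairwise disjoint (A={beech,pine,cedar}; C={willow,hazel,rowan,elm}; H={fir,alder}).
Every remaining group overlaps one of these, and no 4 of the listed groups are pairwise disjoint, so 3 is the maximum.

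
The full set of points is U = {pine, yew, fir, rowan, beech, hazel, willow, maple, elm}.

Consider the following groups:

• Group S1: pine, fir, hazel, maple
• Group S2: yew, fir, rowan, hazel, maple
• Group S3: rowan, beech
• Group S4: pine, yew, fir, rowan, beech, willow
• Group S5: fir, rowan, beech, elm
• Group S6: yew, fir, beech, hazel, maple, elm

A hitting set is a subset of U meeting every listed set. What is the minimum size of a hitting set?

2

The 2 points {fir, rowan} hit every group.
The groups S1, S3 are pairwise disjoint, so any hitting set needs a separate point for each — at least 2. Hence 2 is optimal.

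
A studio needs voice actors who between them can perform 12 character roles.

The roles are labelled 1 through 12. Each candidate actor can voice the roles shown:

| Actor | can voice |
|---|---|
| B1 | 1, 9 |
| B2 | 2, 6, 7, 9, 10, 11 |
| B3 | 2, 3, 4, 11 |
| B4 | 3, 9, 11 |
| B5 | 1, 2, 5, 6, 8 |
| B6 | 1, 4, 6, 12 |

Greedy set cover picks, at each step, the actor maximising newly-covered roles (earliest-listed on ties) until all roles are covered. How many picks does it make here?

Greedy: pick B2 (covers 6 new) → pick B5 (covers 3 new) → pick B3 (covers 2 new) → pick B6 (covers 1 new). Total picks: 4.

4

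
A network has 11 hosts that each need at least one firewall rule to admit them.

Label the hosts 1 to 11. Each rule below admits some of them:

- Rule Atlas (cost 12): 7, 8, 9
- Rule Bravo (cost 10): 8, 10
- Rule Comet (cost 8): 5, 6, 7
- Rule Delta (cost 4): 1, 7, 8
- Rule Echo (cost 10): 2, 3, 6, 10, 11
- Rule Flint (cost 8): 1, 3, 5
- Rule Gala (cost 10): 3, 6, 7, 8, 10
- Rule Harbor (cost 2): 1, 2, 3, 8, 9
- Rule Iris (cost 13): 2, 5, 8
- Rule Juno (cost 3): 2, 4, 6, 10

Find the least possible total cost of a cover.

23

Comet, Echo, Harbor, Juno together cover every host (Comet ∪ Echo ∪ Harbor ∪ Juno = {1, 2, 3, 4, 5, 6, 7, 8, 9, 10, 11}); total cost 8 + 10 + 2 + 3 = 23.
No covering selection has total cost below 23.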